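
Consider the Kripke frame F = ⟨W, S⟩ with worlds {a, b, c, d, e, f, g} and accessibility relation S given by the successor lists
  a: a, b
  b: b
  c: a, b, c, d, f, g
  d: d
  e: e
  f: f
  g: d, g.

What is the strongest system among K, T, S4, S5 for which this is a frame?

S4

Reflexive (axiom T): yes — every world is S-related to itself.
Transitive (axiom 4): yes — every two-step S-path is closed by a direct edge.
Euclidean (axiom 5): no — c S a and c S d, but not a S d.
So F validates K, T, S4; S5 would additionally require S to be Euclidean. The strongest is S4.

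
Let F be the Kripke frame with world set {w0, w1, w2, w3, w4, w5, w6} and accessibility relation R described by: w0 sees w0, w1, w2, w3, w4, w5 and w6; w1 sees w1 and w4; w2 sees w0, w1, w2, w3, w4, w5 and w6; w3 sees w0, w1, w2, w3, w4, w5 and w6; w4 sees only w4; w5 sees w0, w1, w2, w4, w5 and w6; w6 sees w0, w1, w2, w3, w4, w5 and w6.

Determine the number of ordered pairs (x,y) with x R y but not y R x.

Enumerating: (w0,w1), (w0,w4), (w1,w4), (w2,w1), (w2,w4), (w3,w1), (w3,w4), (w3,w5), (w5,w1), (w5,w4), (w6,w1), (w6,w4).

12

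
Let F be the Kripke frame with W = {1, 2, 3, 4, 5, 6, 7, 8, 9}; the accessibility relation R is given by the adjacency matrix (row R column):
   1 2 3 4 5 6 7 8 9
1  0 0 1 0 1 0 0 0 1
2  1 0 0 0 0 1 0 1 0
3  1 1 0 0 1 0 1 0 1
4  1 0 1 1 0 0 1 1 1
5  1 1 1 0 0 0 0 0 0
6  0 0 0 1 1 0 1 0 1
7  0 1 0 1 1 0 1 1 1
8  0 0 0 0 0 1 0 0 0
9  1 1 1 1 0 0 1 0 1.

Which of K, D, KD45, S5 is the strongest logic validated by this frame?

Serial (axiom D): yes — every world has a successor (e.g. 1 R 3).
Euclidean (axiom 5): no — 1 R 5 and 1 R 9, but not 5 R 9.
Transitive (axiom 4): no — 1 R 3 and 3 R 2, but not 1 R 2.
Reflexive (axiom T): no — 1 is not related to itself.
So F validates K, D; KD45 would additionally require R to be Euclidean and transitive. The strongest is D.

D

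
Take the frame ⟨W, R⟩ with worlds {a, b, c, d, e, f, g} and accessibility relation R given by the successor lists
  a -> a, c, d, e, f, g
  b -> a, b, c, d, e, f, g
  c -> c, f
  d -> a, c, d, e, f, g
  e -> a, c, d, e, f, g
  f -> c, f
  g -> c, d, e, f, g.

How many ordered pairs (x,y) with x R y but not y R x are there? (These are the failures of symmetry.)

Enumerating: (a,c), (a,f), (a,g), (b,a), (b,c), (b,d), (b,e), (b,f), (b,g), (d,c), (d,f), (e,c), (e,f), (g,c), (g,f).

15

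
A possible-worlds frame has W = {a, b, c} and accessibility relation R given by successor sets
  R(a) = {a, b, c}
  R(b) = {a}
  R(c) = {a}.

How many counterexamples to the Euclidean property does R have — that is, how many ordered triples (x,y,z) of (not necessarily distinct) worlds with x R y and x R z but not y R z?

Enumerating: (a,b,b), (a,b,c), (a,c,b), (a,c,c).

4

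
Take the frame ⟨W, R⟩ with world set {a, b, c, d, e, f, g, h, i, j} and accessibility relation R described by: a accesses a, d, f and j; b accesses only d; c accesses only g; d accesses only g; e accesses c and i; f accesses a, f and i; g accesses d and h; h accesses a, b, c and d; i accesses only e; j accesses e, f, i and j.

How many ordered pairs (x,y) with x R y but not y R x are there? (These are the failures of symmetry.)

Enumerating: (a,d), (a,j), (b,d), (c,g), (e,c), (f,i), (g,h), (h,a), (h,b), (h,c), (h,d), (j,e), (j,f), (j,i).

14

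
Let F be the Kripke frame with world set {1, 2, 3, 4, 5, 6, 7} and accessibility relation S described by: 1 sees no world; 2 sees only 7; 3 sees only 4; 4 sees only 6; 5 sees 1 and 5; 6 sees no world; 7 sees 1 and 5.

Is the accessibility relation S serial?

Serial: no — 1 has no S-successor.

No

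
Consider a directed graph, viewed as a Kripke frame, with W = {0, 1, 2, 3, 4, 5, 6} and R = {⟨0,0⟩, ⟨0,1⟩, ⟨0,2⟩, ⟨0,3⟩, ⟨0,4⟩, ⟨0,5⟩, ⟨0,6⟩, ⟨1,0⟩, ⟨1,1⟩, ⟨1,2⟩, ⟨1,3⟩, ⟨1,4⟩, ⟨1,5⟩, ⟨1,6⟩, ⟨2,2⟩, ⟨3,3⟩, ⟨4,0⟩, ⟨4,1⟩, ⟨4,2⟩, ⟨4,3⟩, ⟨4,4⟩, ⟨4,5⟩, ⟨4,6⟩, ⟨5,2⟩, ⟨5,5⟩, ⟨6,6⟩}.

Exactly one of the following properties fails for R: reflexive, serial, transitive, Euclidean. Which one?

Euclidean

Reflexive: yes — every world is R-related to itself.
Serial: yes — every world has a successor (e.g. 0 R 0).
Transitive: yes — every two-step R-path is closed by a direct edge.
Euclidean: no — 0 R 2 and 0 R 1, but not 2 R 1.
Only Euclidean fails.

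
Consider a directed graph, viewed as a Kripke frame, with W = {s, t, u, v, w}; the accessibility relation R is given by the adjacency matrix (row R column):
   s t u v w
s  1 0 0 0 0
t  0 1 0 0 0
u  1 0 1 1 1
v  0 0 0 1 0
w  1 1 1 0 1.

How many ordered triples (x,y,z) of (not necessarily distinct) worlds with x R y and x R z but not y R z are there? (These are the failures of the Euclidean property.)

Enumerating: (u,s,u), (u,s,v), (u,s,w), (u,v,s), (u,v,u), (u,v,w), (u,w,v), (w,s,t), (w,s,u), (w,s,w), (w,t,s), (w,t,u), (w,t,w), (w,u,t).

14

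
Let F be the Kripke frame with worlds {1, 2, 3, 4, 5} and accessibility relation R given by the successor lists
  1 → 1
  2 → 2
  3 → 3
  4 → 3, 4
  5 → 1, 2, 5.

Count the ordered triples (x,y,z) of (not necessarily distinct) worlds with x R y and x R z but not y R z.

5

Enumerating: (4,3,4), (5,1,2), (5,1,5), (5,2,1), (5,2,5).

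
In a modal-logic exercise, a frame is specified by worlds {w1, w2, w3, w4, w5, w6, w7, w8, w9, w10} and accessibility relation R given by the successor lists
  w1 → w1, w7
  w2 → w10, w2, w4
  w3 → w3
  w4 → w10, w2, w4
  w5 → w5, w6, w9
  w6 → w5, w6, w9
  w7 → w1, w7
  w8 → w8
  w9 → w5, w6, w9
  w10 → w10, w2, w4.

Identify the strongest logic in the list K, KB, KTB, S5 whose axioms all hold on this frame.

S5

Symmetric (axiom B): yes — every pair in R has its reverse in R.
Reflexive (axiom T): yes — every world is R-related to itself.
Euclidean (axiom 5): yes — any two successors of a common world are R-related.
So F validates K, KB, KTB, S5. The strongest is S5.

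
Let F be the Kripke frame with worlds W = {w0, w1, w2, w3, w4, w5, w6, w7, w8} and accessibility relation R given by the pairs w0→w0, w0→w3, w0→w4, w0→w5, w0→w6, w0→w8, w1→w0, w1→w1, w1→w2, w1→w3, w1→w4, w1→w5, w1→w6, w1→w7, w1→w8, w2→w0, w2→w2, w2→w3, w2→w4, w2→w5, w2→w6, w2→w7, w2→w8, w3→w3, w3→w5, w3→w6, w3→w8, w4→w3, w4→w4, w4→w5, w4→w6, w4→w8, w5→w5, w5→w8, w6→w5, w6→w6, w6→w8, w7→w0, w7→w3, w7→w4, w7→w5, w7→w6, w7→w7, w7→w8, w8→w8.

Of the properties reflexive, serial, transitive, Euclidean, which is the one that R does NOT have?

Euclidean

Reflexive: yes — every world is R-related to itself.
Serial: yes — every world has a successor (e.g. w0 R w0).
Transitive: yes — every two-step R-path is closed by a direct edge.
Euclidean: no — w0 R w3 and w0 R w4, but not w3 R w4.
Only Euclidean fails.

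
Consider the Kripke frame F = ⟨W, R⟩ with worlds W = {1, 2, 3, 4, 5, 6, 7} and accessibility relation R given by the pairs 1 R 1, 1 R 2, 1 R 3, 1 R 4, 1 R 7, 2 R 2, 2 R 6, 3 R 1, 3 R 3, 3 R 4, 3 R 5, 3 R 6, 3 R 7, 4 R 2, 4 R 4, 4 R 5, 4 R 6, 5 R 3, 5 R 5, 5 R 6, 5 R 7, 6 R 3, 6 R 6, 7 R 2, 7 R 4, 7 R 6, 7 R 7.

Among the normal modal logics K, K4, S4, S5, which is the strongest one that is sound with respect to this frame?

Transitive (axiom 4): no — 1 R 2 and 2 R 6, but not 1 R 6.
Reflexive (axiom T): yes — every world is R-related to itself.
Euclidean (axiom 5): no — 1 R 2 and 1 R 3, but not 2 R 3.
So F validates K; K4 would additionally require R to be transitive. The strongest is K.

K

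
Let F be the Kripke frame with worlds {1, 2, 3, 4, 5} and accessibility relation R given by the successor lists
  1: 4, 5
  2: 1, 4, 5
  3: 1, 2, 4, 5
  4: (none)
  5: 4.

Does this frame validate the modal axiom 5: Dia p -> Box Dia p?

No

Axiom 5 corresponds to the accessibility relation being Euclidean.
Euclidean: no — 1 R 4 and 1 R 5, but not 4 R 5.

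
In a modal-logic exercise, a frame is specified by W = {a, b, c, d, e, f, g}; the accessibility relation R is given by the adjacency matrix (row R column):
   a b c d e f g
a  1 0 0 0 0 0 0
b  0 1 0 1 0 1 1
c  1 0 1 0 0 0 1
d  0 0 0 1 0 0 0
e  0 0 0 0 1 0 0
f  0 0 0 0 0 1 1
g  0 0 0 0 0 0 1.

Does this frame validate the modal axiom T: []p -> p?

The schema T characterises exactly the reflexive frames.
Reflexive: yes — every world is R-related to itself.

Yes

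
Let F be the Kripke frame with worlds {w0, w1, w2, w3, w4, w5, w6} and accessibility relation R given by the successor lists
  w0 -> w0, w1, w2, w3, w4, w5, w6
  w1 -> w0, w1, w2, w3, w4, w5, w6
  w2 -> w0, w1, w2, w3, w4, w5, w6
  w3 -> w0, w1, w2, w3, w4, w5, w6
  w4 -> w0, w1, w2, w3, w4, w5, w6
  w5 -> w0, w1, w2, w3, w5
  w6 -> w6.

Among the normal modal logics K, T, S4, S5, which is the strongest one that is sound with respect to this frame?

Reflexive (axiom T): yes — every world is R-related to itself.
Transitive (axiom 4): no — w5 R w0 and w0 R w4, but not w5 R w4.
Euclidean (axiom 5): no — w0 R w5 and w0 R w4, but not w5 R w4.
So F validates K, T; S4 would additionally require R to be transitive. The strongest is T.

T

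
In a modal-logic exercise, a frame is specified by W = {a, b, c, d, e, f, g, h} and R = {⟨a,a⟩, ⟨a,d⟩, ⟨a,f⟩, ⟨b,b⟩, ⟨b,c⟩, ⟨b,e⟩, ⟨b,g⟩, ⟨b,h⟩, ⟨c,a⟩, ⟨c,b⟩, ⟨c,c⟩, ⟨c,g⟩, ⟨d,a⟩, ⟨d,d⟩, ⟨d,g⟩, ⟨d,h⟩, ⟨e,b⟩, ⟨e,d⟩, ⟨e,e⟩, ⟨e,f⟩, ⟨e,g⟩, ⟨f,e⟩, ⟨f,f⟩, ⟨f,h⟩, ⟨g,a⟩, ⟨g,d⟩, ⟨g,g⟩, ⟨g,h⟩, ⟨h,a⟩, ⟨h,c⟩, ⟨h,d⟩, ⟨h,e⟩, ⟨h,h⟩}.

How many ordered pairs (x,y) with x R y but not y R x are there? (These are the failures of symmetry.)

13

Enumerating: (a,f), (b,g), (b,h), (c,a), (c,g), (e,d), (e,g), (f,h), (g,a), (g,h), (h,a), (h,c), (h,e).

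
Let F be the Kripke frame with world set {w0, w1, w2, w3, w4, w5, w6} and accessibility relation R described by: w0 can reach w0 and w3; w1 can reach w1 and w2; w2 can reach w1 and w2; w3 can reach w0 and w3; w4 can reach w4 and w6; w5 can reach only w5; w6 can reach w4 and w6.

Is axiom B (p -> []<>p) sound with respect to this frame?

By correspondence theory, B is valid on a frame iff R is symmetric.
Symmetric: yes — every pair in R has its reverse in R.

Yes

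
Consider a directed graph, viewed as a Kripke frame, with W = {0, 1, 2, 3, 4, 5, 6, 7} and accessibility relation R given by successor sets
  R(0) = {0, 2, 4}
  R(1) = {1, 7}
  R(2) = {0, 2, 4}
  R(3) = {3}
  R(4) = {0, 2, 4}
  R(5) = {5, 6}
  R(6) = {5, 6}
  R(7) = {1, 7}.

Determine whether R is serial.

Serial: yes — every world has a successor (e.g. 0 R 0).

Yes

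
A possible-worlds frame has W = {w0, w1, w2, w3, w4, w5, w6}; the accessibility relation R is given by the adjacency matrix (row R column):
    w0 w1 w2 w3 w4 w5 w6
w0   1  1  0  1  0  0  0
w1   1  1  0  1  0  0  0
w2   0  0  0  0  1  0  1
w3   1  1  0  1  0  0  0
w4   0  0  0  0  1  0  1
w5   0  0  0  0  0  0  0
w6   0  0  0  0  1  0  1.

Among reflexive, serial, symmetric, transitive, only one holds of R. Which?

Reflexive: no — w2 is not related to itself.
Serial: no — w5 has no R-successor.
Symmetric: no — w2 R w4 but not w4 R w2.
Transitive: yes — every two-step R-path is closed by a direct edge.
Only transitive holds.

transitive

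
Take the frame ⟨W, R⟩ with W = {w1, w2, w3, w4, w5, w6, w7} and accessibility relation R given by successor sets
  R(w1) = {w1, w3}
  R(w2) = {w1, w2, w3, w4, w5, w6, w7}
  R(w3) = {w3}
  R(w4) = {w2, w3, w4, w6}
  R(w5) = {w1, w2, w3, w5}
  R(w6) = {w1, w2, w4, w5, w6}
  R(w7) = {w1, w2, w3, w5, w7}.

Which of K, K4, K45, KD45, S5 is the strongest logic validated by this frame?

K

Transitive (axiom 4): no — w4 R w2 and w2 R w1, but not w4 R w1.
Euclidean (axiom 5): no — w2 R w1 and w2 R w4, but not w1 R w4.
Serial (axiom D): yes — every world has a successor (e.g. w1 R w1).
Reflexive (axiom T): yes — every world is R-related to itself.
So F validates K; K4 would additionally require R to be transitive. The strongest is K.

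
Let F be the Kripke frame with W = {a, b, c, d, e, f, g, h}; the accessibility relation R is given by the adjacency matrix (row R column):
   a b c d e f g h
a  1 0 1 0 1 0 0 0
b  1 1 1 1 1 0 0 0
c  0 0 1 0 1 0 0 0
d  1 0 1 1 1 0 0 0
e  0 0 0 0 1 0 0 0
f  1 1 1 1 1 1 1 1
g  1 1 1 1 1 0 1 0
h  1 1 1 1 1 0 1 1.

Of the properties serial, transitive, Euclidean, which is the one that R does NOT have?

Serial: yes — every world has a successor (e.g. a R a).
Transitive: yes — every two-step R-path is closed by a direct edge.
Euclidean: no — a R e and a R c, but not e R c.
Only Euclidean fails.

Euclidean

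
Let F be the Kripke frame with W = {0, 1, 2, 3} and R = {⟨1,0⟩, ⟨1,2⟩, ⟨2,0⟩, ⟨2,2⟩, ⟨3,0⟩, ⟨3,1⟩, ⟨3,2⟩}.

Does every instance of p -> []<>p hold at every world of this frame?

No

By correspondence theory, B is valid on a frame iff R is symmetric.
Symmetric: no — 1 R 0 but not 0 R 1.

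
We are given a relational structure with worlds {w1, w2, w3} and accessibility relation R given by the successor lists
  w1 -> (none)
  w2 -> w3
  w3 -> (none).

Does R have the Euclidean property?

No

Euclidean: no — w2 R w3 and w2 R w3, but not w3 R w3.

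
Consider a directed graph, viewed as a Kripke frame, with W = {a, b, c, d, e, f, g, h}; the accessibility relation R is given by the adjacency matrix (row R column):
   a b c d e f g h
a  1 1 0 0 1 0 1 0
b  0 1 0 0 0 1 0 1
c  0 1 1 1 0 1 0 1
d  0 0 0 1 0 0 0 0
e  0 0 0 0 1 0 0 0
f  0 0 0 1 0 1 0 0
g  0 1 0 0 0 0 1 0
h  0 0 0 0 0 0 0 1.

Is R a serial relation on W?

Yes

Serial: yes — every world has a successor (e.g. a R a).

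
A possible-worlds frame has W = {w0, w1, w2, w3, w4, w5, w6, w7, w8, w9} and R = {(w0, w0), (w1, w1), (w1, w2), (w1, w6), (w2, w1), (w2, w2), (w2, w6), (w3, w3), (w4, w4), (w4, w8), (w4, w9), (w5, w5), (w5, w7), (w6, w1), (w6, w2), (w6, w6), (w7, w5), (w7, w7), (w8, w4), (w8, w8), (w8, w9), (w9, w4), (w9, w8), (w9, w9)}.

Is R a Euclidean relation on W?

Yes

Euclidean: yes — any two successors of a common world are R-related.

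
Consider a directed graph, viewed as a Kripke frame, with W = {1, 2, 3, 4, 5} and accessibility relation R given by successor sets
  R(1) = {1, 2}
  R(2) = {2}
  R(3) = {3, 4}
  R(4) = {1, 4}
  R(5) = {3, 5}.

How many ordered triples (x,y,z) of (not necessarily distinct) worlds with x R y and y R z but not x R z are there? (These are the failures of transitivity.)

Enumerating: (3,4,1), (4,1,2), (5,3,4).

3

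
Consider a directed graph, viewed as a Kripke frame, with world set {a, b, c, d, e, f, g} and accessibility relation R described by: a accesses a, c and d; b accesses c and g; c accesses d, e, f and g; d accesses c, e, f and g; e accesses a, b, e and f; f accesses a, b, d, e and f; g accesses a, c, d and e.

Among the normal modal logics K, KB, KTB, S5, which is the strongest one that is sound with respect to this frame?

K

Symmetric (axiom B): no — a R c but not c R a.
Reflexive (axiom T): no — b is not related to itself.
Euclidean (axiom 5): no — c R e and c R d, but not e R d.
So F validates K; KB would additionally require R to be symmetric. The strongest is K.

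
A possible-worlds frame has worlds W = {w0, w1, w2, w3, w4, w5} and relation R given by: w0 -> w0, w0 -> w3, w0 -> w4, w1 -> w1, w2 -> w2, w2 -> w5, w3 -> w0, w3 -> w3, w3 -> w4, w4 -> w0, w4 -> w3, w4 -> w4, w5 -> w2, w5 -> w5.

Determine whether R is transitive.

Transitive: yes — every two-step R-path is closed by a direct edge.

Yes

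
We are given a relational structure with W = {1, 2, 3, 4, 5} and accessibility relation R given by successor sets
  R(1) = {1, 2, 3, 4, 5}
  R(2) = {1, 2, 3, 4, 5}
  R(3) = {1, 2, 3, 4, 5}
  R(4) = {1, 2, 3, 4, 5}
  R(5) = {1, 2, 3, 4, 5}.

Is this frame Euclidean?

Euclidean: yes — any two successors of a common world are R-related.

Yes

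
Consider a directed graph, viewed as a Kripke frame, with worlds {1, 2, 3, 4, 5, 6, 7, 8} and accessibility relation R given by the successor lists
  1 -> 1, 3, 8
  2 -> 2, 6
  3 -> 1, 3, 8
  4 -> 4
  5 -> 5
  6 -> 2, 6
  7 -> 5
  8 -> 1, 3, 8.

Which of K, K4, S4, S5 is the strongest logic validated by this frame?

Transitive (axiom 4): yes — every two-step R-path is closed by a direct edge.
Reflexive (axiom T): no — 7 is not related to itself.
Euclidean (axiom 5): yes — any two successors of a common world are R-related.
So F validates K, K4; S4 would additionally require R to be reflexive. The strongest is K4.

K4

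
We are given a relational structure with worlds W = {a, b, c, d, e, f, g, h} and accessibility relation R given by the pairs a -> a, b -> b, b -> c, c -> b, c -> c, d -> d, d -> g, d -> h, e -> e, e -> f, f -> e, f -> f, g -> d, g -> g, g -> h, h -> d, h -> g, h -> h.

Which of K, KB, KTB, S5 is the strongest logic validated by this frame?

Symmetric (axiom B): yes — every pair in R has its reverse in R.
Reflexive (axiom T): yes — every world is R-related to itself.
Euclidean (axiom 5): yes — any two successors of a common world are R-related.
So F validates K, KB, KTB, S5. The strongest is S5.

S5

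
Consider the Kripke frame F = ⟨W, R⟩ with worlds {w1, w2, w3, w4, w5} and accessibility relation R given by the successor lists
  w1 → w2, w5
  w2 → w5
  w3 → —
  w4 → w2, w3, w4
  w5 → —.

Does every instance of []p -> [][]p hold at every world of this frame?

The schema 4 characterises exactly the transitive frames.
Transitive: no — w4 R w2 and w2 R w5, but not w4 R w5.

No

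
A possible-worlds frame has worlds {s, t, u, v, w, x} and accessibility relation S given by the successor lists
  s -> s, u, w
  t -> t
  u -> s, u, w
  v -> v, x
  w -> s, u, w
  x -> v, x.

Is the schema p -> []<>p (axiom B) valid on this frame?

Yes

The schema B characterises exactly the symmetric frames.
Symmetric: yes — every pair in S has its reverse in S.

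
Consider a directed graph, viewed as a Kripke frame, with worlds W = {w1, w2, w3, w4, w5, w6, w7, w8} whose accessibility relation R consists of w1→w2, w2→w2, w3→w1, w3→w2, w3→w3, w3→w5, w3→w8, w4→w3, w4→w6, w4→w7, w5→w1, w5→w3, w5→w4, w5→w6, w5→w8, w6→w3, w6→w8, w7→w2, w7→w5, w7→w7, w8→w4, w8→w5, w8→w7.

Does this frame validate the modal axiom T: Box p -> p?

Axiom T corresponds to the accessibility relation being reflexive.
Reflexive: no — w1 is not related to itself.

No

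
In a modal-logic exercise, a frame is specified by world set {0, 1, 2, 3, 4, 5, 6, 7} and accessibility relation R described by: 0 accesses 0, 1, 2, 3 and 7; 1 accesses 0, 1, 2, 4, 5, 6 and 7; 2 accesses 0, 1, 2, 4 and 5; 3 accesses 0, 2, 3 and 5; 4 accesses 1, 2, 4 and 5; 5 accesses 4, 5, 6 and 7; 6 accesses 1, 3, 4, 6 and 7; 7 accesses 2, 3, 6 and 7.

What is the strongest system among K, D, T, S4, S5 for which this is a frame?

Serial (axiom D): yes — every world has a successor (e.g. 0 R 0).
Reflexive (axiom T): yes — every world is R-related to itself.
Transitive (axiom 4): no — 0 R 1 and 1 R 4, but not 0 R 4.
Euclidean (axiom 5): no — 0 R 1 and 0 R 3, but not 1 R 3.
So F validates K, D, T; S4 would additionally require R to be transitive. The strongest is T.

T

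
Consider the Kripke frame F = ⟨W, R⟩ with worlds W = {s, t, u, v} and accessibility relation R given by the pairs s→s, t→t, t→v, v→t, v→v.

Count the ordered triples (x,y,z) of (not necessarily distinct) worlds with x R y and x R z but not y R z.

R is Euclidean; there are no such tuples.

0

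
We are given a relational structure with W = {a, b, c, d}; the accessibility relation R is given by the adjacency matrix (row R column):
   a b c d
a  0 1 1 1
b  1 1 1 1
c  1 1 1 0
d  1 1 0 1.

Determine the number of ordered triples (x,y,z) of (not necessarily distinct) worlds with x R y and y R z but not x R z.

Enumerating: (a,b,a), (a,c,a), (a,d,a), (c,a,d), (c,b,d), (d,a,c), (d,b,c).

7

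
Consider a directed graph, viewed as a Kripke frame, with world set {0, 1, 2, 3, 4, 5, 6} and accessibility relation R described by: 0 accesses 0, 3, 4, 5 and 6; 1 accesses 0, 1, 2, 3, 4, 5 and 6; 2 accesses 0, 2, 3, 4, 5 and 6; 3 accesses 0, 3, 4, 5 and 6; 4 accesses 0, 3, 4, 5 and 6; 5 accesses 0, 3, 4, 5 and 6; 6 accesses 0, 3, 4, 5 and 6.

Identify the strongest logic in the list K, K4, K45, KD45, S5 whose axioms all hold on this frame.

Transitive (axiom 4): yes — every two-step R-path is closed by a direct edge.
Euclidean (axiom 5): no — 1 R 0 and 1 R 2, but not 0 R 2.
Serial (axiom D): yes — every world has a successor (e.g. 0 R 0).
Reflexive (axiom T): yes — every world is R-related to itself.
So F validates K, K4; K45 would additionally require R to be Euclidean. The strongest is K4.

K4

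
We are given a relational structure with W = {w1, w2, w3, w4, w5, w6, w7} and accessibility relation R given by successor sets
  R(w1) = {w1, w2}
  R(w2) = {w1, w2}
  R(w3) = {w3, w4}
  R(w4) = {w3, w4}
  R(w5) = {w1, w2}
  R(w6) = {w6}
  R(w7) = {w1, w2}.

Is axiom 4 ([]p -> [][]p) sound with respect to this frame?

By correspondence theory, 4 is valid on a frame iff R is transitive.
Transitive: yes — every two-step R-path is closed by a direct edge.

Yes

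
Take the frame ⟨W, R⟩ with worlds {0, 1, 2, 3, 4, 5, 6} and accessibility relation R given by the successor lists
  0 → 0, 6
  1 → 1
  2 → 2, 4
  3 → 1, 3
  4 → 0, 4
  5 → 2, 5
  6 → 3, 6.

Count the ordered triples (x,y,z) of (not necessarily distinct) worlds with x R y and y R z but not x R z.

5

Enumerating: (0,6,3), (2,4,0), (4,0,6), (5,2,4), (6,3,1).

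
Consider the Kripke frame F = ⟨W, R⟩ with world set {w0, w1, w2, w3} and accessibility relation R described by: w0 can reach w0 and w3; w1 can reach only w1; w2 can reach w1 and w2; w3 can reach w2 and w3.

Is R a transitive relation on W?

No

Transitive: no — w0 R w3 and w3 R w2, but not w0 R w2.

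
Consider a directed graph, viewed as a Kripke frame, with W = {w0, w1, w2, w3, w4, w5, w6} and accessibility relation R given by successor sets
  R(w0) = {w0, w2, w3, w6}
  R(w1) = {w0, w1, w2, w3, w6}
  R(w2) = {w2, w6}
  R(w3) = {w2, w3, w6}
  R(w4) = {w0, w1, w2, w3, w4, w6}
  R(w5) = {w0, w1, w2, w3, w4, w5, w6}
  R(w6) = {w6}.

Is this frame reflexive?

Reflexive: yes — every world is R-related to itself.

Yes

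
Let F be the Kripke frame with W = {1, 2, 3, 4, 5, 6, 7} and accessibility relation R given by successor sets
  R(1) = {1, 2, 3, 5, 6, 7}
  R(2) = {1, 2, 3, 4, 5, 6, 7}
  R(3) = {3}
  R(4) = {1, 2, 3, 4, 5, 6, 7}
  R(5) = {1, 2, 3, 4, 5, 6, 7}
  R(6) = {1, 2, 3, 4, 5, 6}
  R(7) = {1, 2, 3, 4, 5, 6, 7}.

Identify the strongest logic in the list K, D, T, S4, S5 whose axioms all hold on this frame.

T

Serial (axiom D): yes — every world has a successor (e.g. 1 R 1).
Reflexive (axiom T): yes — every world is R-related to itself.
Transitive (axiom 4): no — 1 R 2 and 2 R 4, but not 1 R 4.
Euclidean (axiom 5): no — 1 R 3 and 1 R 2, but not 3 R 2.
So F validates K, D, T; S4 would additionally require R to be transitive. The strongest is T.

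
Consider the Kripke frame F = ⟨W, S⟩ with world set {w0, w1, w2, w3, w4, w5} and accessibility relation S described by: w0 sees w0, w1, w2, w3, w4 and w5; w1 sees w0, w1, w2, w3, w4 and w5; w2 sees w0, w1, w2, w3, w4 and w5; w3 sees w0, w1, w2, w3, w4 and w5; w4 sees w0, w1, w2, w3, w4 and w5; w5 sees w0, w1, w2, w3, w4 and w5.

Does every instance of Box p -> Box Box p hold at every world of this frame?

Yes

Axiom 4 corresponds to the accessibility relation being transitive.
Transitive: yes — every two-step S-path is closed by a direct edge.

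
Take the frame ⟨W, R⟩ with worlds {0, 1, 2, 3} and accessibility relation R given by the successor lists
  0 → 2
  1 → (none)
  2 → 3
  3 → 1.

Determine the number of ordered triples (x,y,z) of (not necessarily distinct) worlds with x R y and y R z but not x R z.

2

Enumerating: (0,2,3), (2,3,1).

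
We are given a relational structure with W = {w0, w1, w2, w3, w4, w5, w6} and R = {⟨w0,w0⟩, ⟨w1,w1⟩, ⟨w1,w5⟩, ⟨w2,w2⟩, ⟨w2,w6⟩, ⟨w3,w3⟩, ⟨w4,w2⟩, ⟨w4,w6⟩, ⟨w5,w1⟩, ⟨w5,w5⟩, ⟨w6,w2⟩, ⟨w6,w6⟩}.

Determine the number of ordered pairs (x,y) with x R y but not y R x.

2

Enumerating: (w4,w2), (w4,w6).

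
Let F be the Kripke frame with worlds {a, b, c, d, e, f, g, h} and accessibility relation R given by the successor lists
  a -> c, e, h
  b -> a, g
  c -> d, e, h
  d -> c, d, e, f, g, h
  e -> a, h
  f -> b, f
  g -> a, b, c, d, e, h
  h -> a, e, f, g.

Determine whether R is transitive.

No

Transitive: no — a R c and c R d, but not a R d.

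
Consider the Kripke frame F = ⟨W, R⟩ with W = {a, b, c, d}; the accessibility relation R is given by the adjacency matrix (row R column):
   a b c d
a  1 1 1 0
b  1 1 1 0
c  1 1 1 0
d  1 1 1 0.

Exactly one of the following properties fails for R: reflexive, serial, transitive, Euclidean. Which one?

reflexive

Reflexive: no — d is not related to itself.
Serial: yes — every world has a successor (e.g. a R a).
Transitive: yes — every two-step R-path is closed by a direct edge.
Euclidean: yes — any two successors of a common world are R-related.
Only reflexive fails.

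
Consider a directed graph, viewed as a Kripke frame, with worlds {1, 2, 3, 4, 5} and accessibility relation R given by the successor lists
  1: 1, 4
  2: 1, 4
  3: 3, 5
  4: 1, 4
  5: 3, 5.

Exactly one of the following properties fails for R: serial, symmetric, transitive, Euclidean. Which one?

Serial: yes — every world has a successor (e.g. 1 R 1).
Symmetric: no — 2 R 1 but not 1 R 2.
Transitive: yes — every two-step R-path is closed by a direct edge.
Euclidean: yes — any two successors of a common world are R-related.
Only symmetric fails.

symmetric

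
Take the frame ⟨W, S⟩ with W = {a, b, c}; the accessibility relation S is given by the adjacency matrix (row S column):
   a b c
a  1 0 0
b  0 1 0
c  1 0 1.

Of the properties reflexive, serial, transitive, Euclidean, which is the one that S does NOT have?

Reflexive: yes — every world is S-related to itself.
Serial: yes — every world has a successor (e.g. a S a).
Transitive: yes — every two-step S-path is closed by a direct edge.
Euclidean: no — c S a and c S c, but not a S c.
Only Euclidean fails.

Euclidean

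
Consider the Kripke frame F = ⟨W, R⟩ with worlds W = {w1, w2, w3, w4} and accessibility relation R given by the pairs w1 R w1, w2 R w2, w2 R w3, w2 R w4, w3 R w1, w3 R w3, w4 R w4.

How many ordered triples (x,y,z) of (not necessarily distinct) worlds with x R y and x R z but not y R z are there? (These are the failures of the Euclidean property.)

5

Enumerating: (w2,w3,w2), (w2,w3,w4), (w2,w4,w2), (w2,w4,w3), (w3,w1,w3).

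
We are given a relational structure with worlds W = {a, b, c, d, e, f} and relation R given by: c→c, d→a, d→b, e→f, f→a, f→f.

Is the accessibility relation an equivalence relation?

Reflexive: no — a is not related to itself.
Symmetric: no — d R a but not a R d.
Transitive: no — e R f and f R a, but not e R a.
So R is not an equivalence relation.

No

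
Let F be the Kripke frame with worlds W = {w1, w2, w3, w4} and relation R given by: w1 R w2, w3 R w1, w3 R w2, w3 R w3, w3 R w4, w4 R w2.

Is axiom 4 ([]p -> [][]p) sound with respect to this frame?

Yes

Axiom 4 corresponds to the accessibility relation being transitive.
Transitive: yes — every two-step R-path is closed by a direct edge.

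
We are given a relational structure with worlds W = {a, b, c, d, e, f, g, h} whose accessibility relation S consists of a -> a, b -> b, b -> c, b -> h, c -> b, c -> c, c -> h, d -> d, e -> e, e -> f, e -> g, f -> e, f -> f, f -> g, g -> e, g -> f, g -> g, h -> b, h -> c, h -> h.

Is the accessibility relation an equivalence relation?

Reflexive: yes — every world is S-related to itself.
Symmetric: yes — every pair in S has its reverse in S.
Transitive: yes — every two-step S-path is closed by a direct edge.
So S is an equivalence relation.

Yes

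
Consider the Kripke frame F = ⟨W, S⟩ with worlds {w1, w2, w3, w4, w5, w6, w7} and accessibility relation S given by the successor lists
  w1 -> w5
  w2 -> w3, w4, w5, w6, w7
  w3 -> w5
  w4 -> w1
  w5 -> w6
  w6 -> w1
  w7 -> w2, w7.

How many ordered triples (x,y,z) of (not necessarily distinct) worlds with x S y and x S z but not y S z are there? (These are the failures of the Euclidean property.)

28

Enumerating: (w1,w5,w5), (w2,w3,w3), (w2,w3,w4), (w2,w3,w6), (w2,w3,w7), (w2,w4,w3), (w2,w4,w4), (w2,w4,w5), (w2,w4,w6), (w2,w4,w7), (w2,w5,w3), (w2,w5,w4), … and 16 more.
Total: 28.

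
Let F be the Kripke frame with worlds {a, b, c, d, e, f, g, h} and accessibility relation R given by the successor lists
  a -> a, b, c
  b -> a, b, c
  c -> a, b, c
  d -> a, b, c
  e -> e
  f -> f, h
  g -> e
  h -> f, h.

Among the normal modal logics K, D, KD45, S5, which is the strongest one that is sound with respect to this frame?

KD45

Serial (axiom D): yes — every world has a successor (e.g. a R a).
Euclidean (axiom 5): yes — any two successors of a common world are R-related.
Transitive (axiom 4): yes — every two-step R-path is closed by a direct edge.
Reflexive (axiom T): no — d is not related to itself.
So F validates K, D, KD45; S5 would additionally require R to be reflexive. The strongest is KD45.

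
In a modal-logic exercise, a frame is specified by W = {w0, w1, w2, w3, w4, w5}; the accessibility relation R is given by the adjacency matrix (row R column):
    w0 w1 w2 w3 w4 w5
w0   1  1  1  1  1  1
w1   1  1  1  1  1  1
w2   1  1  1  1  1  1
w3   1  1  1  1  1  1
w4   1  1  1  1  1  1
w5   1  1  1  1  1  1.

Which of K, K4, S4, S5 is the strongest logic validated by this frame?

Transitive (axiom 4): yes — every two-step R-path is closed by a direct edge.
Reflexive (axiom T): yes — every world is R-related to itself.
Euclidean (axiom 5): yes — any two successors of a common world are R-related.
So F validates K, K4, S4, S5. The strongest is S5.

S5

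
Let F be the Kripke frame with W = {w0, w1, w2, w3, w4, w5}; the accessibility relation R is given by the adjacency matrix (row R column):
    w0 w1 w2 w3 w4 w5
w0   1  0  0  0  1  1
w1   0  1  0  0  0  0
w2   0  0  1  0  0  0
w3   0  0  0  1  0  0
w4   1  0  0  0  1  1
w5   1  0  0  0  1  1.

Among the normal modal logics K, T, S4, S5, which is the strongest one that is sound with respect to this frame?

Reflexive (axiom T): yes — every world is R-related to itself.
Transitive (axiom 4): yes — every two-step R-path is closed by a direct edge.
Euclidean (axiom 5): yes — any two successors of a common world are R-related.
So F validates K, T, S4, S5. The strongest is S5.

S5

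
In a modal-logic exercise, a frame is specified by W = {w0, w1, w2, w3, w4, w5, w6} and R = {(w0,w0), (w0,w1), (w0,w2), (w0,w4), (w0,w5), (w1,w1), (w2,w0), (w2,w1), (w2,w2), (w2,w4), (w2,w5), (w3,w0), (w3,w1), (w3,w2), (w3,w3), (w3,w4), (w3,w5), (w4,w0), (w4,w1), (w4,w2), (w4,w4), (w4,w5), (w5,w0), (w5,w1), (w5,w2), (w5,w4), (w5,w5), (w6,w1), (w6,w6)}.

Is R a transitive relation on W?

Transitive: yes — every two-step R-path is closed by a direct edge.

Yes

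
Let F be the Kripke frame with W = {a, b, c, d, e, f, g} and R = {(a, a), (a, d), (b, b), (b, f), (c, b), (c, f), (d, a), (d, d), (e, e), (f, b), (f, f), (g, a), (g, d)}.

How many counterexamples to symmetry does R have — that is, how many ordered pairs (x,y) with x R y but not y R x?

4

Enumerating: (c,b), (c,f), (g,a), (g,d).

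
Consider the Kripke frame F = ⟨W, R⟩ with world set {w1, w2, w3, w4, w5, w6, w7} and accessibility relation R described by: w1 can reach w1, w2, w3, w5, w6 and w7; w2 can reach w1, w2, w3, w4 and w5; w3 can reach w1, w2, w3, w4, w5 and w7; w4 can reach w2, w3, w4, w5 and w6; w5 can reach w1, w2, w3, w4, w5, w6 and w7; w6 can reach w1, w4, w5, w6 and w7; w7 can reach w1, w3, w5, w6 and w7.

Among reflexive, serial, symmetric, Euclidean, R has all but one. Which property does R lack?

Reflexive: yes — every world is R-related to itself.
Serial: yes — every world has a successor (e.g. w1 R w1).
Symmetric: yes — every pair in R has its reverse in R.
Euclidean: no — w1 R w2 and w1 R w6, but not w2 R w6.
Only Euclidean fails.

Euclidean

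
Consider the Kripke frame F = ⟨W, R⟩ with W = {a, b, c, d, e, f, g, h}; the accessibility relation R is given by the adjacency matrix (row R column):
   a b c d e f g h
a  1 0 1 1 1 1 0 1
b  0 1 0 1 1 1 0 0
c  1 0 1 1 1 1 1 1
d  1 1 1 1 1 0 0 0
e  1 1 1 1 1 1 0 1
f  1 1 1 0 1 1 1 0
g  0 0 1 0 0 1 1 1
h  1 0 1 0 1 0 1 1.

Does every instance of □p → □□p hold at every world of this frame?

No

The schema 4 characterises exactly the transitive frames.
Transitive: no — a R c and c R g, but not a R g.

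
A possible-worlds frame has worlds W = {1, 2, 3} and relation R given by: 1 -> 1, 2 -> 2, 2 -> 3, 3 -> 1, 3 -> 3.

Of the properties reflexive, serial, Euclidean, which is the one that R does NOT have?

Reflexive: yes — every world is R-related to itself.
Serial: yes — every world has a successor (e.g. 1 R 1).
Euclidean: no — 2 R 3 and 2 R 2, but not 3 R 2.
Only Euclidean fails.

Euclidean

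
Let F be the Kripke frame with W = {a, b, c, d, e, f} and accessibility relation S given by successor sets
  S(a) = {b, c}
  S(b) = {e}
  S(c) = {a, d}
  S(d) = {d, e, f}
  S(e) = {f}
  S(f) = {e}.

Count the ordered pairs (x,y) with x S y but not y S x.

5

Enumerating: (a,b), (b,e), (c,d), (d,e), (d,f).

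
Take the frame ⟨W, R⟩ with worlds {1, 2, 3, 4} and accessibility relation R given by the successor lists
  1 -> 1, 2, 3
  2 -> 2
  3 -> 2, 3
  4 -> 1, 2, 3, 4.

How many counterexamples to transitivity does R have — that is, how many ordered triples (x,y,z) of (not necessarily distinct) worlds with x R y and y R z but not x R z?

0

R is transitive; there are no such tuples.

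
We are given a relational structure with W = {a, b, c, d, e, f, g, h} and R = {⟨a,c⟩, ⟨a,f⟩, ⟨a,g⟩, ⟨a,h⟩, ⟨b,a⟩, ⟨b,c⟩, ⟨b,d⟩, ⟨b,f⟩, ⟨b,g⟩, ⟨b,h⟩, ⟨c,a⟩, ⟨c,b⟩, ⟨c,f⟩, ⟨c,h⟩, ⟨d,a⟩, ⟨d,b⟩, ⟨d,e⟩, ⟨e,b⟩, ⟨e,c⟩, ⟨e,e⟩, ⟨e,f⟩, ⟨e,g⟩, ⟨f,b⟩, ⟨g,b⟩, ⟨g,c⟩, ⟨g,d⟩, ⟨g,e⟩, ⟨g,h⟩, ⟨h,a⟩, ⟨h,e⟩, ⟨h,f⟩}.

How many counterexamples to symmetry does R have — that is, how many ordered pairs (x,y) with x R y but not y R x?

Enumerating: (a,f), (a,g), (b,a), (b,h), (c,f), (c,h), (d,a), (d,e), (e,b), (e,c), (e,f), (g,c), (g,d), (g,h), (h,e), (h,f).

16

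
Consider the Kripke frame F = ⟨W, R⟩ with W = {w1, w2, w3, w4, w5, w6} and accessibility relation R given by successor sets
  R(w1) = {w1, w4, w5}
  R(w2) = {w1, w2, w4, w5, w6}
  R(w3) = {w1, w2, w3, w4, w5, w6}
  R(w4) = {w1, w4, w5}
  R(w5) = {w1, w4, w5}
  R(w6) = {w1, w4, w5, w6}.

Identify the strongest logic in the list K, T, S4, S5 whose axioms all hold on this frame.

S4

Reflexive (axiom T): yes — every world is R-related to itself.
Transitive (axiom 4): yes — every two-step R-path is closed by a direct edge.
Euclidean (axiom 5): no — w2 R w1 and w2 R w6, but not w1 R w6.
So F validates K, T, S4; S5 would additionally require R to be Euclidean. The strongest is S4.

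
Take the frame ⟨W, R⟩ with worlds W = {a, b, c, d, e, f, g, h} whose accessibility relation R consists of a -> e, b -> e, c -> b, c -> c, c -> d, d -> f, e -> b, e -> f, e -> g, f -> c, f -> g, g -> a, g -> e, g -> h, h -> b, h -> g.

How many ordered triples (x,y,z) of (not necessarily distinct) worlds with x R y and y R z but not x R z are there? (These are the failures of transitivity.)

29

Enumerating: (a,e,b), (a,e,f), (a,e,g), (b,e,b), (b,e,f), (b,e,g), (c,b,e), (c,d,f), (d,f,c), (d,f,g), (e,b,e), (e,f,c), … and 17 more.
Total: 29.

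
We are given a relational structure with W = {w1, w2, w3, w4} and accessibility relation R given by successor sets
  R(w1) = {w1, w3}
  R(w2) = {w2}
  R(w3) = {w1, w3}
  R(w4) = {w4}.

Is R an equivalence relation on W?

Reflexive: yes — every world is R-related to itself.
Symmetric: yes — every pair in R has its reverse in R.
Transitive: yes — every two-step R-path is closed by a direct edge.
So R is an equivalence relation.

Yes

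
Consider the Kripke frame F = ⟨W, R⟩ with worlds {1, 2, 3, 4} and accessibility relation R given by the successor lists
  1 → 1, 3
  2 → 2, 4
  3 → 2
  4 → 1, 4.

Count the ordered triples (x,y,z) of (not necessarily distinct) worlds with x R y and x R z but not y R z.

4

Enumerating: (1,3,1), (1,3,3), (2,4,2), (4,1,4).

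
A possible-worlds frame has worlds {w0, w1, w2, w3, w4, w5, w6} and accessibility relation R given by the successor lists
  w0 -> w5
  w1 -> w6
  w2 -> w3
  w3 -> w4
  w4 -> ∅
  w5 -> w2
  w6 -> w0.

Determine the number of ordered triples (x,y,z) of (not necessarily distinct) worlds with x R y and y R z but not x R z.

Enumerating: (w0,w5,w2), (w1,w6,w0), (w2,w3,w4), (w5,w2,w3), (w6,w0,w5).

5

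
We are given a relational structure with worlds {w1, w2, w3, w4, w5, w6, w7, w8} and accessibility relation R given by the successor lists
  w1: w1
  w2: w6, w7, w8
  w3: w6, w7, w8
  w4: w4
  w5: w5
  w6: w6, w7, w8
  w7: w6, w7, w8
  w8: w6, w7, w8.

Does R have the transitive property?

Yes

Transitive: yes — every two-step R-path is closed by a direct edge.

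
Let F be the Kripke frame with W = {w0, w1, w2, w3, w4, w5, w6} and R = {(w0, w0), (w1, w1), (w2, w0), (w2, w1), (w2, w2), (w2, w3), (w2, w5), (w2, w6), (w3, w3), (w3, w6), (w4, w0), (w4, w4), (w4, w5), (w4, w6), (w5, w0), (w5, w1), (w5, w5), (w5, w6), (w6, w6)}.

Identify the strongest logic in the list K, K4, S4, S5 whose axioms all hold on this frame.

K

Transitive (axiom 4): no — w4 R w5 and w5 R w1, but not w4 R w1.
Reflexive (axiom T): yes — every world is R-related to itself.
Euclidean (axiom 5): no — w2 R w0 and w2 R w1, but not w0 R w1.
So F validates K; K4 would additionally require R to be transitive. The strongest is K.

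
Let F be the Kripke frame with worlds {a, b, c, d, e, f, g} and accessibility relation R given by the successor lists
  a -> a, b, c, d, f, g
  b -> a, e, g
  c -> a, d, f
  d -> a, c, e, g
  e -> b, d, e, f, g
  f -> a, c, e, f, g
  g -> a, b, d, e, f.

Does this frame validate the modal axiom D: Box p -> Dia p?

The schema D characterises exactly the serial frames.
Serial: yes — every world has a successor (e.g. a R a).

Yes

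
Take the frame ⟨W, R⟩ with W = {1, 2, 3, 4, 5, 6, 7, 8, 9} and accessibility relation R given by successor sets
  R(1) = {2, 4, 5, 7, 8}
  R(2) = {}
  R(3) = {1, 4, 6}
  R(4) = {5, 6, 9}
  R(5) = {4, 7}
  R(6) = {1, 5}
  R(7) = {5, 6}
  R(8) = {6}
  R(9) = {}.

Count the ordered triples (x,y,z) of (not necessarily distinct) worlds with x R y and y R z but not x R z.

30

Enumerating: (1,4,6), (1,4,9), (1,7,6), (1,8,6), (3,1,2), (3,1,5), (3,1,7), (3,1,8), (3,4,5), (3,4,9), (3,6,5), (4,5,4), … and 18 more.
Total: 30.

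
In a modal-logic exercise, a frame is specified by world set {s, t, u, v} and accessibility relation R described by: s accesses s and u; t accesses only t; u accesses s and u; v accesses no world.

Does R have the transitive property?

Transitive: yes — every two-step R-path is closed by a direct edge.

Yes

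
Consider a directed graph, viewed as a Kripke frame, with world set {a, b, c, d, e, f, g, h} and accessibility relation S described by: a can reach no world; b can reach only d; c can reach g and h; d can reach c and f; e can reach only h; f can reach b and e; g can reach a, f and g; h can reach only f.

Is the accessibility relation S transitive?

Transitive: no — b S d and d S c, but not b S c.

No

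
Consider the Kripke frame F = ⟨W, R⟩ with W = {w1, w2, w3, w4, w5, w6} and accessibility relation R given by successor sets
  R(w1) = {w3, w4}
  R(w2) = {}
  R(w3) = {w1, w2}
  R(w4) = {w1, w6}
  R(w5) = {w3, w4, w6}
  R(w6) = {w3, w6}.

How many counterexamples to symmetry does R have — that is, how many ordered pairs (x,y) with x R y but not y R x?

6

Enumerating: (w3,w2), (w4,w6), (w5,w3), (w5,w4), (w5,w6), (w6,w3).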